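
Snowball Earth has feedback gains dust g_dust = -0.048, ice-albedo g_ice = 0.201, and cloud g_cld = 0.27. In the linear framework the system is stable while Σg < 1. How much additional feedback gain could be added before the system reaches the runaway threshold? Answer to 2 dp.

Current total gain = -0.048 + 0.201 + 0.27 = 0.423.
Margin to runaway = 1 − 0.423 = 0.58.

0.58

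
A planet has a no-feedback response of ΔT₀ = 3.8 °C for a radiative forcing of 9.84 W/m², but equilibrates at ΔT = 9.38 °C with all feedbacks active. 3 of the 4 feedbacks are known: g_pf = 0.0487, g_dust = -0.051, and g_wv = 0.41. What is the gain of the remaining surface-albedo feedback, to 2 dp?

0.19

Amplification A = ΔT/ΔT₀ = 9.38/3.8 = 2.468.
Total gain g = 1 − 1/A = 1 − 1/2.468 = 0.5948.
Known gains sum to 0.0487 − 0.051 + 0.41 = 0.4077.
g_alb = 0.5948 − 0.4077 = 0.19.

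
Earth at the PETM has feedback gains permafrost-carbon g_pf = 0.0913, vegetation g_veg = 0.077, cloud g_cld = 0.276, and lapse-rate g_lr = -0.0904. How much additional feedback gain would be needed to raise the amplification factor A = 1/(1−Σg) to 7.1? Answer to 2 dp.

Current total gain = 0.3539.
Target gain for A = 7.1: g* = 1 − 1/7.1 = 0.8592.
Additional gain needed = 0.8592 − 0.3539 = 0.51.

0.51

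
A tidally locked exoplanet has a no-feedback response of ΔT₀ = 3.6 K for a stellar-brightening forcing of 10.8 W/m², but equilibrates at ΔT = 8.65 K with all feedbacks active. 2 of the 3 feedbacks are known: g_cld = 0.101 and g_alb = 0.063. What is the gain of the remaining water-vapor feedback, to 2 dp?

0.42

Amplification A = ΔT/ΔT₀ = 8.65/3.6 = 2.403.
Total gain g = 1 − 1/A = 1 − 1/2.403 = 0.5839.
Known gains sum to 0.101 + 0.063 = 0.164.
g_wv = 0.5839 − 0.164 = 0.42.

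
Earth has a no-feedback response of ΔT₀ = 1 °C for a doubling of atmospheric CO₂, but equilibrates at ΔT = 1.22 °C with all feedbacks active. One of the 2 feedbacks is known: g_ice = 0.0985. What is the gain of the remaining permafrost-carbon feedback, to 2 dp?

Amplification A = ΔT/ΔT₀ = 1.22/1 = 1.22.
Total gain g = 1 − 1/A = 1 − 1/1.22 = 0.1803.
The known gain is 0.0985.
g_pf = 0.1803 − 0.0985 = 0.08.

0.08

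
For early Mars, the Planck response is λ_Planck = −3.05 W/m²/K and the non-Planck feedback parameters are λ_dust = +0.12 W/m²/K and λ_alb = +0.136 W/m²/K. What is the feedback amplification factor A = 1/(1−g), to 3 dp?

Convert to gains: g_dust = 0.12/3.05 = 0.03934; g_alb = 0.136/3.05 = 0.04459.
Total gain g = 0.08393.
A = 1/(1 − 0.08393) = 1.092.

1.092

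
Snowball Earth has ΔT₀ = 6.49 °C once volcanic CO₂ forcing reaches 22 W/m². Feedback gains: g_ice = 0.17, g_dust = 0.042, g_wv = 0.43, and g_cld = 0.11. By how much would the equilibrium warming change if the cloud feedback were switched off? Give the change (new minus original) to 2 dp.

-8.04 °C

Original: g = 0.752, ΔT = 6.49/(1−0.752) = 26.1694 °C.
Without cloud: g' = 0.642, ΔT' = 6.49/(1−0.642) = 18.1285 °C.
Change = 18.1285 − 26.1694 = -8.04 °C.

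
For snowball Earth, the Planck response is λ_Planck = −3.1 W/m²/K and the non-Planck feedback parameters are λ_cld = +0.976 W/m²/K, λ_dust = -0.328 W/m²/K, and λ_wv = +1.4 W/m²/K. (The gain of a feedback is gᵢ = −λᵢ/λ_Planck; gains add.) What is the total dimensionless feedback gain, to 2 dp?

Convert to gains: g_cld = 0.976/3.1 = 0.3148; g_dust = -0.328/3.1 = -0.1058; g_wv = 1.4/3.1 = 0.4516.
Total gain g = 0.6606.

0.66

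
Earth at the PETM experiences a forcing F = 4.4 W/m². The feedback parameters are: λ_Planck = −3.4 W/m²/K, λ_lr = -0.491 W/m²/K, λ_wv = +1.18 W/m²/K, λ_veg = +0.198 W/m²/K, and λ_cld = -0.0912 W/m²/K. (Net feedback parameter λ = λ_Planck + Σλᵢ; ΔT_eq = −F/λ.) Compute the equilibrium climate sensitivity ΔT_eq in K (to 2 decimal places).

1.69 K

Net feedback parameter λ = (−3.4) + (-0.491) + (+1.18) + (+0.198) + (-0.0912) = -2.6042 W/m²/K.
ΔT = −F/λ = −4.4/(-2.6042) = 1.69 K.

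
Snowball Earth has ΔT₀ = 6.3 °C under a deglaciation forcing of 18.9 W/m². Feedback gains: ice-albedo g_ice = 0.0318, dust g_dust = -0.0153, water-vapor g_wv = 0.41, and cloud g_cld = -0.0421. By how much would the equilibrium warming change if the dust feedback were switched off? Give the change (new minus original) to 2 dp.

Original: g = 0.3844, ΔT = 6.3/(1−0.3844) = 10.2339 °C.
Without dust: g' = 0.3997, ΔT' = 6.3/(1−0.3997) = 10.4948 °C.
Change = 10.4948 − 10.2339 = 0.26 °C.

0.26 °C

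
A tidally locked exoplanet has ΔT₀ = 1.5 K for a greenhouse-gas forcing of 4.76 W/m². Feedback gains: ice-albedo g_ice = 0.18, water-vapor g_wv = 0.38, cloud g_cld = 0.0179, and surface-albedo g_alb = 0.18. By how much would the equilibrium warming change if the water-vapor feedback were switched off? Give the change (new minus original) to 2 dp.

Original: g = 0.7579, ΔT = 1.5/(1−0.7579) = 6.1958 K.
Without water-vapor: g' = 0.3779, ΔT' = 1.5/(1−0.3779) = 2.4112 K.
Change = 2.4112 − 6.1958 = -3.78 K.

-3.78 K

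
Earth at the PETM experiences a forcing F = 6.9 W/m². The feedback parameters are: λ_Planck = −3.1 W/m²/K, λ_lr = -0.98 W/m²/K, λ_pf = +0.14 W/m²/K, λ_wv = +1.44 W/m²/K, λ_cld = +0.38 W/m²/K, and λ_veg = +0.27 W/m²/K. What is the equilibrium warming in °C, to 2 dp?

Net feedback parameter λ = (−3.1) + (-0.98) + (+0.14) + (+1.44) + (+0.38) + (+0.27) = -1.85 W/m²/K.
ΔT = −F/λ = −6.9/(-1.85) = 3.73 °C.

3.73 °C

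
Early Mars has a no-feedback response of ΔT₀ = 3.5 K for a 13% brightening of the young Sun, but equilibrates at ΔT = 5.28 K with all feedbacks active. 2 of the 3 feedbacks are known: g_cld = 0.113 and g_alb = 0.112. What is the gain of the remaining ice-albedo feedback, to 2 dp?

0.11

Amplification A = ΔT/ΔT₀ = 5.28/3.5 = 1.509.
Total gain g = 1 − 1/A = 1 − 1/1.509 = 0.3373.
Known gains sum to 0.113 + 0.112 = 0.225.
g_ice = 0.3373 − 0.225 = 0.11.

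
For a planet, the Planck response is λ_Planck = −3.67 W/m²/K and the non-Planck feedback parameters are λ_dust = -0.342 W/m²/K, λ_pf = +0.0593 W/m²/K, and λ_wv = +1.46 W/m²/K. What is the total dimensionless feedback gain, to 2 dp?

Convert to gains: g_dust = -0.342/3.67 = -0.09319; g_pf = 0.0593/3.67 = 0.01616; g_wv = 1.46/3.67 = 0.3978.
Total gain g = 0.32077.

0.32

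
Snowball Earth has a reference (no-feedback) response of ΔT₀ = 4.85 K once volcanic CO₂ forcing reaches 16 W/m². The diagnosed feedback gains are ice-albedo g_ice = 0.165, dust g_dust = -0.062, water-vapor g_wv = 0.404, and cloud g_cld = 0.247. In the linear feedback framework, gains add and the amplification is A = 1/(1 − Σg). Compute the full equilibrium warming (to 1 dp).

Total gain g = 0.165 − 0.062 + 0.404 + 0.247 = 0.754.
Amplification A = 1/(1 − 0.754) = 4.065.
ΔT = 4.85 × 4.065 = 19.7 K.

19.7 K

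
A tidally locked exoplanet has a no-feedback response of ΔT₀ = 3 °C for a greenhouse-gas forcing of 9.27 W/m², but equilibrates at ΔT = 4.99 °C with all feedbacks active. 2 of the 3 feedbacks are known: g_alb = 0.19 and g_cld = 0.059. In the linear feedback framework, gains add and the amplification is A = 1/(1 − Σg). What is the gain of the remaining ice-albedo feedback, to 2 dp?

Amplification A = ΔT/ΔT₀ = 4.99/3 = 1.663.
Total gain g = 1 − 1/A = 1 − 1/1.663 = 0.3987.
Known gains sum to 0.19 + 0.059 = 0.249.
g_ice = 0.3987 − 0.249 = 0.15.

0.15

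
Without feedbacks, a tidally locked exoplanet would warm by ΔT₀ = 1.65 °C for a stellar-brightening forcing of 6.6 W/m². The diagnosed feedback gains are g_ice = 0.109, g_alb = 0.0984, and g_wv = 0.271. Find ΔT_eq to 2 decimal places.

3.16 °C

Total gain g = 0.109 + 0.0984 + 0.271 = 0.4784.
Amplification A = 1/(1 − 0.4784) = 1.917.
ΔT = 1.65 × 1.917 = 3.16 °C.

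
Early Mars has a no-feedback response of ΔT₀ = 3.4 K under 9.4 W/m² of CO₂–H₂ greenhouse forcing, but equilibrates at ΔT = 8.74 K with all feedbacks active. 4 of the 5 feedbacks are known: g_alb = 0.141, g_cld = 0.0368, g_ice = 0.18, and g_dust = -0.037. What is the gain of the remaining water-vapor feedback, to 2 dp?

Amplification A = ΔT/ΔT₀ = 8.74/3.4 = 2.571.
Total gain g = 1 − 1/A = 1 − 1/2.571 = 0.611.
Known gains sum to 0.141 + 0.0368 + 0.18 − 0.037 = 0.3208.
g_wv = 0.611 − 0.3208 = 0.29.

0.29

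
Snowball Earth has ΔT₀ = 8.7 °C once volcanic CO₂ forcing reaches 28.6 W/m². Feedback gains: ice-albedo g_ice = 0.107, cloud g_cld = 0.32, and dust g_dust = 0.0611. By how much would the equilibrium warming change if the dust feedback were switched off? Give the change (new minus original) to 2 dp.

Original: g = 0.4881, ΔT = 8.7/(1−0.4881) = 16.9955 °C.
Without dust: g' = 0.427, ΔT' = 8.7/(1−0.427) = 15.1832 °C.
Change = 15.1832 − 16.9955 = -1.81 °C.

-1.81 °C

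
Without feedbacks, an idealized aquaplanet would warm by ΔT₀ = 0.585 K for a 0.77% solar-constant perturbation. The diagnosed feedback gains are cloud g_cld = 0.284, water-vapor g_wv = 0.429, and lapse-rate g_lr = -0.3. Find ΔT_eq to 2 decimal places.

1.00 K

Total gain g = 0.284 + 0.429 − 0.3 = 0.413.
Amplification A = 1/(1 − 0.413) = 1.704.
ΔT = 0.585 × 1.704 = 1.00 K.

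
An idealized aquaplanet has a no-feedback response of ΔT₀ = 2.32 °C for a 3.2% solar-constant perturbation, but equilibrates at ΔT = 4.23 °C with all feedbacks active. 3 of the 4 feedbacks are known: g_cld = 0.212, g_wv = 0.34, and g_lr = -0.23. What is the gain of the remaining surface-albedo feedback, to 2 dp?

Amplification A = ΔT/ΔT₀ = 4.23/2.32 = 1.823.
Total gain g = 1 − 1/A = 1 − 1/1.823 = 0.4515.
Known gains sum to 0.212 + 0.34 − 0.23 = 0.322.
g_alb = 0.4515 − 0.322 = 0.13.

0.13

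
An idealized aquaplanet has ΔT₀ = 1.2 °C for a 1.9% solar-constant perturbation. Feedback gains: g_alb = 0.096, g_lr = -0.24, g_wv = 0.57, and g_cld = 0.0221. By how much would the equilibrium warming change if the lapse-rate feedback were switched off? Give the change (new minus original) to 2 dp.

Original: g = 0.4481, ΔT = 1.2/(1−0.4481) = 2.1743 °C.
Without lapse-rate: g' = 0.6881, ΔT' = 1.2/(1−0.6881) = 3.8474 °C.
Change = 3.8474 − 2.1743 = 1.67 °C.

1.67 °C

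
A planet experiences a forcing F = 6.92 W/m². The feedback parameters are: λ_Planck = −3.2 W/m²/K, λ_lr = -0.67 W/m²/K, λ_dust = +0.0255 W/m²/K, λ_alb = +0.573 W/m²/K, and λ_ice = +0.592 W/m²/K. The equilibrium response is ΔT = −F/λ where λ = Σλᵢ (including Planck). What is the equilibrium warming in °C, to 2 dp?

2.58 °C

Net feedback parameter λ = (−3.2) + (-0.67) + (+0.0255) + (+0.573) + (+0.592) = -2.6795 W/m²/K.
ΔT = −F/λ = −6.92/(-2.6795) = 2.58 °C.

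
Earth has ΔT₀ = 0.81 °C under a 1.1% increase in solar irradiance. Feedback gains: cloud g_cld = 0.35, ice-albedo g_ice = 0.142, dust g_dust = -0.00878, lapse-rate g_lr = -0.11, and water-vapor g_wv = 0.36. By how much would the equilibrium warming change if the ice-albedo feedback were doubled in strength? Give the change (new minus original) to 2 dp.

3.46 °C

Original: g = 0.73322, ΔT = 0.81/(1−0.73322) = 3.0362 °C.
With doubled ice-albedo: g' = 0.87522, ΔT' = 0.81/(1−0.87522) = 6.4914 °C.
Change = 6.4914 − 3.0362 = 3.46 °C.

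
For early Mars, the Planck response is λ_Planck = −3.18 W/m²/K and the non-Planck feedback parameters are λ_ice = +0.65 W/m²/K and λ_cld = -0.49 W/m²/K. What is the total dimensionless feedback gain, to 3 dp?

Convert to gains: g_ice = 0.65/3.18 = 0.2044; g_cld = -0.49/3.18 = -0.1541.
Total gain g = 0.0503.

0.050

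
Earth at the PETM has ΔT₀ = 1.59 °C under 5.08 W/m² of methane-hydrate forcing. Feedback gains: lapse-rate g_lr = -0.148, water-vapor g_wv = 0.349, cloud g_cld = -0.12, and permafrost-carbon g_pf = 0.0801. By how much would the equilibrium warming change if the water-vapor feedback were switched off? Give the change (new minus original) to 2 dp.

-0.56 °C

Original: g = 0.1611, ΔT = 1.59/(1−0.1611) = 1.8953 °C.
Without water-vapor: g' = -0.1879, ΔT' = 1.59/(1+0.1879) = 1.3385 °C.
Change = 1.3385 − 1.8953 = -0.56 °C.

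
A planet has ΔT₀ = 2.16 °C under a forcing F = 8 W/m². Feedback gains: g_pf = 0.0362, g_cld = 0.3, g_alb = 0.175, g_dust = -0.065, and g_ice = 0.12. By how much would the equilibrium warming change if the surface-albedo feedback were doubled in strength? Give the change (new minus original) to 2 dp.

Original: g = 0.5662, ΔT = 2.16/(1−0.5662) = 4.9793 °C.
With doubled surface-albedo: g' = 0.7412, ΔT' = 2.16/(1−0.7412) = 8.3462 °C.
Change = 8.3462 − 4.9793 = 3.37 °C.

3.37 °C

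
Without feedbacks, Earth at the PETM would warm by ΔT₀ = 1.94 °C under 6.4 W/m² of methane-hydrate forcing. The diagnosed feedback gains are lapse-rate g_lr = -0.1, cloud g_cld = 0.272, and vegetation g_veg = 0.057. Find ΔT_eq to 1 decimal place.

Total gain g = -0.1 + 0.272 + 0.057 = 0.229.
Amplification A = 1/(1 − 0.229) = 1.297.
ΔT = 1.94 × 1.297 = 2.5 °C.

2.5 °C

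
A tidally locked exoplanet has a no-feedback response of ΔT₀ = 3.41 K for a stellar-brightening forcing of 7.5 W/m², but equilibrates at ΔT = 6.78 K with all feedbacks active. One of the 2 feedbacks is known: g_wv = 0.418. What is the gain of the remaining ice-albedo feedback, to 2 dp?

0.08

Amplification A = ΔT/ΔT₀ = 6.78/3.41 = 1.988.
Total gain g = 1 − 1/A = 1 − 1/1.988 = 0.497.
The known gain is 0.418.
g_ice = 0.497 − 0.418 = 0.08.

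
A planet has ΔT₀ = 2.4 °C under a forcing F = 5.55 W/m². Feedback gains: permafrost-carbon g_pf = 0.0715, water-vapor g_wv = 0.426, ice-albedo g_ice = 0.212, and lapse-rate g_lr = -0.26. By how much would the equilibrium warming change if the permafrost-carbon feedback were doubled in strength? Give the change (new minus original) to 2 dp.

0.65 °C

Original: g = 0.4495, ΔT = 2.4/(1−0.4495) = 4.3597 °C.
With doubled permafrost-carbon: g' = 0.521, ΔT' = 2.4/(1−0.521) = 5.0104 °C.
Change = 5.0104 − 4.3597 = 0.65 °C.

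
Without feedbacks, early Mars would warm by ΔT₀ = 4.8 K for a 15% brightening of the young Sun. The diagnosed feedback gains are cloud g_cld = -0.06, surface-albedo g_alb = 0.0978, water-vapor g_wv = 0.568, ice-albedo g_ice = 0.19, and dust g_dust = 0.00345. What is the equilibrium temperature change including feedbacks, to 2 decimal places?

Total gain g = -0.06 + 0.0978 + 0.568 + 0.19 + 0.00345 = 0.79925.
Amplification A = 1/(1 − 0.79925) = 4.981.
ΔT = 4.8 × 4.981 = 23.91 K.

23.91 K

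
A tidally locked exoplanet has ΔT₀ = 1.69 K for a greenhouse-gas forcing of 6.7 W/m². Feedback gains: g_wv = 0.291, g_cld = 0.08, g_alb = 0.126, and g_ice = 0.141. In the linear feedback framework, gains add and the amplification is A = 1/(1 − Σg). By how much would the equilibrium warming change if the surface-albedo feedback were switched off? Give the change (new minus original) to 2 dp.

Original: g = 0.638, ΔT = 1.69/(1−0.638) = 4.6685 K.
Without surface-albedo: g' = 0.512, ΔT' = 1.69/(1−0.512) = 3.4631 K.
Change = 3.4631 − 4.6685 = -1.21 K.

-1.21 K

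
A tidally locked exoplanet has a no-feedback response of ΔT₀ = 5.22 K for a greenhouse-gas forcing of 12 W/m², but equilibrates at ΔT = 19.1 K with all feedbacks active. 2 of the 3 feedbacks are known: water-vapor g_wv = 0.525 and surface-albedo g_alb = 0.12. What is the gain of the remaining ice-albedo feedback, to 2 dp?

Amplification A = ΔT/ΔT₀ = 19.1/5.22 = 3.659.
Total gain g = 1 − 1/A = 1 − 1/3.659 = 0.7267.
Known gains sum to 0.525 + 0.12 = 0.645.
g_ice = 0.7267 − 0.645 = 0.08.

0.08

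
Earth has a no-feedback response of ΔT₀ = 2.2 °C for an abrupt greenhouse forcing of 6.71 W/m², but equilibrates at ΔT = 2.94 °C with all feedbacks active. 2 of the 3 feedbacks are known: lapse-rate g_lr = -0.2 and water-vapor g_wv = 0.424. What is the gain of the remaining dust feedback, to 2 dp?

Amplification A = ΔT/ΔT₀ = 2.94/2.2 = 1.336.
Total gain g = 1 − 1/A = 1 − 1/1.336 = 0.2515.
Known gains sum to -0.2 + 0.424 = 0.224.
g_dust = 0.2515 − 0.224 = 0.03.

0.03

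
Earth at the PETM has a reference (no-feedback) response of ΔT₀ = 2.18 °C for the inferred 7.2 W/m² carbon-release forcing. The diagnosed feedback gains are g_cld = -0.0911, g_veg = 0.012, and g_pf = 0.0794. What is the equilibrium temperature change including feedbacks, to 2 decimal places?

Total gain g = -0.0911 + 0.012 + 0.0794 = 0.0003.
Amplification A = 1/(1 − 0.0003) = 1.
ΔT = 2.18 × 1 = 2.18 °C.

2.18 °C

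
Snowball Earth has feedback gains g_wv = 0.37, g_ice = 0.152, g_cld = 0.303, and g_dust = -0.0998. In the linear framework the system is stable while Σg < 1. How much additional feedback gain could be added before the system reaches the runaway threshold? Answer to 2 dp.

Current total gain = 0.37 + 0.152 + 0.303 − 0.0998 = 0.7252.
Margin to runaway = 1 − 0.7252 = 0.27.

0.27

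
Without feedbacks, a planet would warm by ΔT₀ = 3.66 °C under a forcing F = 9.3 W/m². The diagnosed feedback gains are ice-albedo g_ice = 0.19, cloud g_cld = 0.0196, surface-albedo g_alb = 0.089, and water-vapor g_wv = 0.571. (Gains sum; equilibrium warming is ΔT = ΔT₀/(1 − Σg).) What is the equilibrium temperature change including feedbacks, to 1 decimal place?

28.1 °C

Total gain g = 0.19 + 0.0196 + 0.089 + 0.571 = 0.8696.
Amplification A = 1/(1 − 0.8696) = 7.669.
ΔT = 3.66 × 7.669 = 28.1 °C.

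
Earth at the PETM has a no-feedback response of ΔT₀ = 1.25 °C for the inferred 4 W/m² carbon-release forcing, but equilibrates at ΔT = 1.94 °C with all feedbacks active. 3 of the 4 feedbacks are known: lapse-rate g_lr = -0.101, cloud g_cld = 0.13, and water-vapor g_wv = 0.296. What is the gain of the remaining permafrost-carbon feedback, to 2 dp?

Amplification A = ΔT/ΔT₀ = 1.94/1.25 = 1.552.
Total gain g = 1 − 1/A = 1 − 1/1.552 = 0.3557.
Known gains sum to -0.101 + 0.13 + 0.296 = 0.325.
g_pf = 0.3557 − 0.325 = 0.03.

0.03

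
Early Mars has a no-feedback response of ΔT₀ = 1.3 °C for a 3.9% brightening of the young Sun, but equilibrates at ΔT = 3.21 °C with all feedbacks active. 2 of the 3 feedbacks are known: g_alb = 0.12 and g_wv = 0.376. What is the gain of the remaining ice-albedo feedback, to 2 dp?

0.10

Amplification A = ΔT/ΔT₀ = 3.21/1.3 = 2.469.
Total gain g = 1 − 1/A = 1 − 1/2.469 = 0.595.
Known gains sum to 0.12 + 0.376 = 0.496.
g_ice = 0.595 − 0.496 = 0.10.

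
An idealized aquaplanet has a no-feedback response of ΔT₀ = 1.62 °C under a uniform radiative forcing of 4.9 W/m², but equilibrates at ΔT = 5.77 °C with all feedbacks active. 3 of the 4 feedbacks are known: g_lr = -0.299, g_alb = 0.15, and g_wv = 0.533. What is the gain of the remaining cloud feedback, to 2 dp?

Amplification A = ΔT/ΔT₀ = 5.77/1.62 = 3.562.
Total gain g = 1 − 1/A = 1 − 1/3.562 = 0.7193.
Known gains sum to -0.299 + 0.15 + 0.533 = 0.384.
g_cld = 0.7193 − 0.384 = 0.34.

0.34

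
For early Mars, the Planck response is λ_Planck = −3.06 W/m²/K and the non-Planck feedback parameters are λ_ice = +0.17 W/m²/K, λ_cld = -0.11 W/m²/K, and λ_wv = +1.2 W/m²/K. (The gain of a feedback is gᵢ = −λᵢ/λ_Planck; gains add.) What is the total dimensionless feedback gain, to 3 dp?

0.412

Convert to gains: g_ice = 0.17/3.06 = 0.05556; g_cld = -0.11/3.06 = -0.03595; g_wv = 1.2/3.06 = 0.3922.
Total gain g = 0.41181.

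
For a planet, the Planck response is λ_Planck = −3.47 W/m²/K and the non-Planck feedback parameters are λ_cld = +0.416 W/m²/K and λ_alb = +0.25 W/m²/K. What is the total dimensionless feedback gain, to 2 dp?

Convert to gains: g_cld = 0.416/3.47 = 0.1199; g_alb = 0.25/3.47 = 0.07205.
Total gain g = 0.19195.

0.19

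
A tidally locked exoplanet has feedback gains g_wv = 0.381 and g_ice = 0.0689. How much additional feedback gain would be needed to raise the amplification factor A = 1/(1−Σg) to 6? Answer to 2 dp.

0.38

Current total gain = 0.4499.
Target gain for A = 6: g* = 1 − 1/6 = 0.8333.
Additional gain needed = 0.8333 − 0.4499 = 0.38.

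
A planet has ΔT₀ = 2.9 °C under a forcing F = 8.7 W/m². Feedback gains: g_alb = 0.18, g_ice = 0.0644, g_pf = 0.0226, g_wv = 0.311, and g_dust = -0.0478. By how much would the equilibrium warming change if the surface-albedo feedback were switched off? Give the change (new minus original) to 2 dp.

Original: g = 0.5302, ΔT = 2.9/(1−0.5302) = 6.1728 °C.
Without surface-albedo: g' = 0.3502, ΔT' = 2.9/(1−0.3502) = 4.4629 °C.
Change = 4.4629 − 6.1728 = -1.71 °C.

-1.71 °C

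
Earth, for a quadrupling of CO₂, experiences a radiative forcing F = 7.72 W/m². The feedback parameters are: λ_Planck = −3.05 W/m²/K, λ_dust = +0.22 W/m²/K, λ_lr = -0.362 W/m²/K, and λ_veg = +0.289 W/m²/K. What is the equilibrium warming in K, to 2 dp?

Net feedback parameter λ = (−3.05) + (+0.22) + (-0.362) + (+0.289) = -2.903 W/m²/K.
ΔT = −F/λ = −7.72/(-2.903) = 2.66 K.

2.66 K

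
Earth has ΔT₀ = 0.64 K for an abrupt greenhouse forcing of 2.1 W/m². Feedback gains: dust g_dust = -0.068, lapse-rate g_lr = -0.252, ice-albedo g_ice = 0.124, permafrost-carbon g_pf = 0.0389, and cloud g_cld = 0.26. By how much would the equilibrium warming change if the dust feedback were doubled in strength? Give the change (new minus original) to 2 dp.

Original: g = 0.1029, ΔT = 0.64/(1−0.1029) = 0.7134 K.
With doubled dust: g' = 0.0349, ΔT' = 0.64/(1−0.0349) = 0.6631 K.
Change = 0.6631 − 0.7134 = -0.05 K.

-0.05 K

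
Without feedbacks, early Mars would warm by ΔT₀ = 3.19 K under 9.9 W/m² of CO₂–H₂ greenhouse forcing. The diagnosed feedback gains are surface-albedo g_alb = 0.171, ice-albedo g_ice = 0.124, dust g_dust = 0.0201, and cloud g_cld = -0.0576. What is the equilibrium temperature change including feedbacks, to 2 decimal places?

Total gain g = 0.171 + 0.124 + 0.0201 − 0.0576 = 0.2575.
Amplification A = 1/(1 − 0.2575) = 1.347.
ΔT = 3.19 × 1.347 = 4.30 K.

4.30 K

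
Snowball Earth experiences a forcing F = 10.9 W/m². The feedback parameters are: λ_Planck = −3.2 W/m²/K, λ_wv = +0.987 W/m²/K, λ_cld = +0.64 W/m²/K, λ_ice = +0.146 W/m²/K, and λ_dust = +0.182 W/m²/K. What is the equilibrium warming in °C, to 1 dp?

8.8 °C

Net feedback parameter λ = (−3.2) + (+0.987) + (+0.64) + (+0.146) + (+0.182) = -1.245 W/m²/K.
ΔT = −F/λ = −10.9/(-1.245) = 8.8 °C.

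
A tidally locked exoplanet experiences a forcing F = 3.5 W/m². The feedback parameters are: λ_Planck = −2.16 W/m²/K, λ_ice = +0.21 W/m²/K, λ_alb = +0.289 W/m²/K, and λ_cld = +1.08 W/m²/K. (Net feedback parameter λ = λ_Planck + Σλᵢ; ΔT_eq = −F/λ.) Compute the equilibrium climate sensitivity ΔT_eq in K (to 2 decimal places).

6.02 K

Net feedback parameter λ = (−2.16) + (+0.21) + (+0.289) + (+1.08) = -0.581 W/m²/K.
ΔT = −F/λ = −3.5/(-0.581) = 6.02 K.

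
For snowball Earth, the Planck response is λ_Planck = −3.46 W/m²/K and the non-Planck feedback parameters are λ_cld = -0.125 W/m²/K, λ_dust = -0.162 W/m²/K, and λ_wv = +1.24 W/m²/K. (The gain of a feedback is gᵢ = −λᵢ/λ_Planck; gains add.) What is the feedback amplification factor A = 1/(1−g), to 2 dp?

1.38

Convert to gains: g_cld = -0.125/3.46 = -0.03613; g_dust = -0.162/3.46 = -0.04682; g_wv = 1.24/3.46 = 0.3584.
Total gain g = 0.27545.
A = 1/(1 − 0.27545) = 1.38.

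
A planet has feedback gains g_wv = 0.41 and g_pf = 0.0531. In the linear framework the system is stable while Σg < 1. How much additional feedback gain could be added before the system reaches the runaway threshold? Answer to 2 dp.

0.54

Current total gain = 0.41 + 0.0531 = 0.4631.
Margin to runaway = 1 − 0.4631 = 0.54.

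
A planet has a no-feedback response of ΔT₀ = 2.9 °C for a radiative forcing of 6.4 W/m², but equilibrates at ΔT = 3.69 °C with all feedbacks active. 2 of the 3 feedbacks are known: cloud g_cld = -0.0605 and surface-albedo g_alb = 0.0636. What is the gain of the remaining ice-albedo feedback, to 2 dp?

0.21

Amplification A = ΔT/ΔT₀ = 3.69/2.9 = 1.272.
Total gain g = 1 − 1/A = 1 − 1/1.272 = 0.2138.
Known gains sum to -0.0605 + 0.0636 = 0.0031.
g_ice = 0.2138 − 0.0031 = 0.21.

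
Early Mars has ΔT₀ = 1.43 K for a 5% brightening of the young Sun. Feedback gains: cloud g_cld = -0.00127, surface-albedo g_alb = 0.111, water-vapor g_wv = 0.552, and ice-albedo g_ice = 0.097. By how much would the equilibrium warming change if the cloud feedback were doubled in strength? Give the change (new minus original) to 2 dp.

-0.03 K

Original: g = 0.75873, ΔT = 1.43/(1−0.75873) = 5.9270 K.
With doubled cloud: g' = 0.75746, ΔT' = 1.43/(1−0.75746) = 5.8959 K.
Change = 5.8959 − 5.9270 = -0.03 K.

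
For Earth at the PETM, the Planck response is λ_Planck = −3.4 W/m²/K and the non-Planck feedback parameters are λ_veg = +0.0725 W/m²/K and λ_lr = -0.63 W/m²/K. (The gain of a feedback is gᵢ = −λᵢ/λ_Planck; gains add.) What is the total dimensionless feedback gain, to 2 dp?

-0.16

Convert to gains: g_veg = 0.0725/3.4 = 0.02132; g_lr = -0.63/3.4 = -0.1853.
Total gain g = -0.16398.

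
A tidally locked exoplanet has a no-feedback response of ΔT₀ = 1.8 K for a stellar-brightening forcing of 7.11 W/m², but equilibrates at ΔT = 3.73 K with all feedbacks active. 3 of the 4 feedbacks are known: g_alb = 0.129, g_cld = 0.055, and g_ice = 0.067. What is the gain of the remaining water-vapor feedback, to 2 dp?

0.27

Amplification A = ΔT/ΔT₀ = 3.73/1.8 = 2.072.
Total gain g = 1 − 1/A = 1 − 1/2.072 = 0.5174.
Known gains sum to 0.129 + 0.055 + 0.067 = 0.251.
g_wv = 0.5174 − 0.251 = 0.27.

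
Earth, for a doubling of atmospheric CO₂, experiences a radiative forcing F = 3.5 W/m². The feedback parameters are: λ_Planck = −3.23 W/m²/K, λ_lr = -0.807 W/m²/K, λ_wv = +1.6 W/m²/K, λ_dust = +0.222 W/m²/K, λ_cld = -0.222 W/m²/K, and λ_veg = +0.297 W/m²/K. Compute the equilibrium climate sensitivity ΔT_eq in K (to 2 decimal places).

Net feedback parameter λ = (−3.23) + (-0.807) + (+1.6) + (+0.222) + (-0.222) + (+0.297) = -2.14 W/m²/K.
ΔT = −F/λ = −3.5/(-2.14) = 1.64 K.

1.64 K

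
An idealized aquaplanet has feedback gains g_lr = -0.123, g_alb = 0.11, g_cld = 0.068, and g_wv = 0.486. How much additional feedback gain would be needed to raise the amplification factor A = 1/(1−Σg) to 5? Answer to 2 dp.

0.26

Current total gain = 0.541.
Target gain for A = 5: g* = 1 − 1/5 = 0.8.
Additional gain needed = 0.8 − 0.541 = 0.26.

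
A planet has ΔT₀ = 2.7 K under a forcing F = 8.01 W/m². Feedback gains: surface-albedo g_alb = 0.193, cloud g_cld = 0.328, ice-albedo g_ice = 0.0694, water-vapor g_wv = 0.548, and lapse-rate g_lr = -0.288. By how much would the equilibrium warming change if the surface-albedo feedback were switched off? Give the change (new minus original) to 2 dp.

Original: g = 0.8504, ΔT = 2.7/(1−0.8504) = 18.0481 K.
Without surface-albedo: g' = 0.6574, ΔT' = 2.7/(1−0.6574) = 7.8809 K.
Change = 7.8809 − 18.0481 = -10.17 K.

-10.17 K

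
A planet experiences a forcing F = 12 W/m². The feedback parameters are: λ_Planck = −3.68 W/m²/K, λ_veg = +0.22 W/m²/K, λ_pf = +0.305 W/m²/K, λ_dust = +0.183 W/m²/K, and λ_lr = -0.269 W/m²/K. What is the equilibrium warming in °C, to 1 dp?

Net feedback parameter λ = (−3.68) + (+0.22) + (+0.305) + (+0.183) + (-0.269) = -3.241 W/m²/K.
ΔT = −F/λ = −12/(-3.241) = 3.7 °C.

3.7 °C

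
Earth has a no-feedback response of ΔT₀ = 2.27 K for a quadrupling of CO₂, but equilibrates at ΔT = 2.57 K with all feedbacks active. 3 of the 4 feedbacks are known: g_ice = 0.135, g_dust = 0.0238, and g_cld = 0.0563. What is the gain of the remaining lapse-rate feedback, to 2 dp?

-0.10

Amplification A = ΔT/ΔT₀ = 2.57/2.27 = 1.132.
Total gain g = 1 − 1/A = 1 − 1/1.132 = 0.1166.
Known gains sum to 0.135 + 0.0238 + 0.0563 = 0.2151.
g_lr = 0.1166 − 0.2151 = -0.10.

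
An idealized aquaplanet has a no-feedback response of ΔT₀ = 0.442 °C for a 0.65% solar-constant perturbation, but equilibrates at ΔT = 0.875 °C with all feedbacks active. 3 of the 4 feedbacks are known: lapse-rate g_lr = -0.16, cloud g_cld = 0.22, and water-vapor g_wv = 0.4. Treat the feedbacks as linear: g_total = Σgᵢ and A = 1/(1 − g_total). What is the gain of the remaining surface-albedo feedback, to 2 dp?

Amplification A = ΔT/ΔT₀ = 0.875/0.442 = 1.98.
Total gain g = 1 − 1/A = 1 − 1/1.98 = 0.4949.
Known gains sum to -0.16 + 0.22 + 0.4 = 0.46.
g_alb = 0.4949 − 0.46 = 0.03.

0.03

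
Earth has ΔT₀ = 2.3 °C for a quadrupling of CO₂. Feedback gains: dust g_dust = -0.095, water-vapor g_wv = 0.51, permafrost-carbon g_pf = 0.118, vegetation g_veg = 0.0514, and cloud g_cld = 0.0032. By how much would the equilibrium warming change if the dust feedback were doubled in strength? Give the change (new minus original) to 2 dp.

Original: g = 0.5876, ΔT = 2.3/(1−0.5876) = 5.5771 °C.
With doubled dust: g' = 0.4926, ΔT' = 2.3/(1−0.4926) = 4.5329 °C.
Change = 4.5329 − 5.5771 = -1.04 °C.

-1.04 °C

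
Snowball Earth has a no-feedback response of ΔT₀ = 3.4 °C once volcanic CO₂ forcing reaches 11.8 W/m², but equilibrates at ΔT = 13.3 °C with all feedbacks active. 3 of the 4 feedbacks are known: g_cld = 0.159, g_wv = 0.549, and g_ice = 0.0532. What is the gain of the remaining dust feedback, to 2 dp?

Amplification A = ΔT/ΔT₀ = 13.3/3.4 = 3.912.
Total gain g = 1 − 1/A = 1 − 1/3.912 = 0.7444.
Known gains sum to 0.159 + 0.549 + 0.0532 = 0.7612.
g_dust = 0.7444 − 0.7612 = -0.02.

-0.02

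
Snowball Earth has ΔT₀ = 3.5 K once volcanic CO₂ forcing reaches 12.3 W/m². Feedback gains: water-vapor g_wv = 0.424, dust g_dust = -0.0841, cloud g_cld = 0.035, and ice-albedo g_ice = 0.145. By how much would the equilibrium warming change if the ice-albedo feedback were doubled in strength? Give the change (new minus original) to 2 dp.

3.15 K

Original: g = 0.5199, ΔT = 3.5/(1−0.5199) = 7.2901 K.
With doubled ice-albedo: g' = 0.6649, ΔT' = 3.5/(1−0.6649) = 10.4446 K.
Change = 10.4446 − 7.2901 = 3.15 K.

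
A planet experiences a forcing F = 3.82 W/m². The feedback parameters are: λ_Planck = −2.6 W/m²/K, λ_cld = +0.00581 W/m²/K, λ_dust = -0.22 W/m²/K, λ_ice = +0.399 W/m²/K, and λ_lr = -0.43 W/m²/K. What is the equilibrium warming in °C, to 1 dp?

Net feedback parameter λ = (−2.6) + (+0.00581) + (-0.22) + (+0.399) + (-0.43) = -2.84519 W/m²/K.
ΔT = −F/λ = −3.82/(-2.84519) = 1.3 °C.

1.3 °C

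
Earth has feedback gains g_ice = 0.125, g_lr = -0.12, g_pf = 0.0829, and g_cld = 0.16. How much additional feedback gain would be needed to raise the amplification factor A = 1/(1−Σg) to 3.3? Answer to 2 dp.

Current total gain = 0.2479.
Target gain for A = 3.3: g* = 1 − 1/3.3 = 0.697.
Additional gain needed = 0.697 − 0.2479 = 0.45.

0.45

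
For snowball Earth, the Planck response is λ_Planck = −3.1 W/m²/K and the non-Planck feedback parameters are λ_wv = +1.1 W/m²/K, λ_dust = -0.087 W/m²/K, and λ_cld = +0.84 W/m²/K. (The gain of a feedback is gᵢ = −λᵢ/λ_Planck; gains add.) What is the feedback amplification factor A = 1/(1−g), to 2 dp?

2.49

Convert to gains: g_wv = 1.1/3.1 = 0.3548; g_dust = -0.087/3.1 = -0.02806; g_cld = 0.84/3.1 = 0.271.
Total gain g = 0.59774.
A = 1/(1 − 0.59774) = 2.49.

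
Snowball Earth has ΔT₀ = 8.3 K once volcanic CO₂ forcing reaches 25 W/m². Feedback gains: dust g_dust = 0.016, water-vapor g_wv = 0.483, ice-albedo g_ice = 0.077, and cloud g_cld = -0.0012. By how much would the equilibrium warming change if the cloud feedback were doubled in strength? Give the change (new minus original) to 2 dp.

Original: g = 0.5748, ΔT = 8.3/(1−0.5748) = 19.5202 K.
With doubled cloud: g' = 0.5736, ΔT' = 8.3/(1−0.5736) = 19.4653 K.
Change = 19.4653 − 19.5202 = -0.05 K.

-0.05 K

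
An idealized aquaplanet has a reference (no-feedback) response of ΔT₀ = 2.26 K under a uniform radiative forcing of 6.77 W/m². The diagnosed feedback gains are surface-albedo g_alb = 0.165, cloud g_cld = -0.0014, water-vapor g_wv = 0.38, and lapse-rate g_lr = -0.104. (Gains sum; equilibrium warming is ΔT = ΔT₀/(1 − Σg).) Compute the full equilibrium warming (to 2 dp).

Total gain g = 0.165 − 0.0014 + 0.38 − 0.104 = 0.4396.
Amplification A = 1/(1 − 0.4396) = 1.784.
ΔT = 2.26 × 1.784 = 4.03 K.

4.03 K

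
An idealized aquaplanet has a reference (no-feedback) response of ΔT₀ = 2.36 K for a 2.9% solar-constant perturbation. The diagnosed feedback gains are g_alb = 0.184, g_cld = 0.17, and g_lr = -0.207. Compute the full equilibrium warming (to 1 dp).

Total gain g = 0.184 + 0.17 − 0.207 = 0.147.
Amplification A = 1/(1 − 0.147) = 1.172.
ΔT = 2.36 × 1.172 = 2.8 K.

2.8 K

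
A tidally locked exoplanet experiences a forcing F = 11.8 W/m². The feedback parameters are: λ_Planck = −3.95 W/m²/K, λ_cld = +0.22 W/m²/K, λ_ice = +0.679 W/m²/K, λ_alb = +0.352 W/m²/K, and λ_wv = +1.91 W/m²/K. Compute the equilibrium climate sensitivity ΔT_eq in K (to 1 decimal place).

15.0 K

Net feedback parameter λ = (−3.95) + (+0.22) + (+0.679) + (+0.352) + (+1.91) = -0.789 W/m²/K.
ΔT = −F/λ = −11.8/(-0.789) = 15.0 K.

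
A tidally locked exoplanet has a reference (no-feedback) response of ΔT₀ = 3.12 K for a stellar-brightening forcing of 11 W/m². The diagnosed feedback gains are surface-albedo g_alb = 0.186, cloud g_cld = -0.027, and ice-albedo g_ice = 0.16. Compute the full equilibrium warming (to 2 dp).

4.58 K

Total gain g = 0.186 − 0.027 + 0.16 = 0.319.
Amplification A = 1/(1 − 0.319) = 1.468.
ΔT = 3.12 × 1.468 = 4.58 K.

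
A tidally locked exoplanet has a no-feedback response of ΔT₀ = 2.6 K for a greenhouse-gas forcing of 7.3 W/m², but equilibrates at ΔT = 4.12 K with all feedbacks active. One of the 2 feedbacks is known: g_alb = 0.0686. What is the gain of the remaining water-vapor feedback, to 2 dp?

Amplification A = ΔT/ΔT₀ = 4.12/2.6 = 1.585.
Total gain g = 1 − 1/A = 1 − 1/1.585 = 0.3691.
The known gain is 0.0686.
g_wv = 0.3691 − 0.0686 = 0.30.

0.30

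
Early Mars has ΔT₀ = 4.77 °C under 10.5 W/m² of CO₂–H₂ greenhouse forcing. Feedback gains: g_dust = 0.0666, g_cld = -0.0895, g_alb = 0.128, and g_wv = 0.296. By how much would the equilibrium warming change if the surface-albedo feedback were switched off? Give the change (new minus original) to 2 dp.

-1.40 °C

Original: g = 0.4011, ΔT = 4.77/(1−0.4011) = 7.9646 °C.
Without surface-albedo: g' = 0.2731, ΔT' = 4.77/(1−0.2731) = 6.5621 °C.
Change = 6.5621 − 7.9646 = -1.40 °C.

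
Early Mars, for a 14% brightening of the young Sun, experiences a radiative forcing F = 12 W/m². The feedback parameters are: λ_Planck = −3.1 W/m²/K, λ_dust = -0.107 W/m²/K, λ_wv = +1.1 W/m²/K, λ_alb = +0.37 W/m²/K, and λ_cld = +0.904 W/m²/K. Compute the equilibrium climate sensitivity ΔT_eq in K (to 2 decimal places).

14.41 K

Net feedback parameter λ = (−3.1) + (-0.107) + (+1.1) + (+0.37) + (+0.904) = -0.833 W/m²/K.
ΔT = −F/λ = −12/(-0.833) = 14.41 K.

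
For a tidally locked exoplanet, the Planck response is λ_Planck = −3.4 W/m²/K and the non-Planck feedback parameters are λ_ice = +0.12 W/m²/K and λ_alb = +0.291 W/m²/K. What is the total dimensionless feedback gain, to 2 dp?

Convert to gains: g_ice = 0.12/3.4 = 0.03529; g_alb = 0.291/3.4 = 0.08559.
Total gain g = 0.12088.

0.12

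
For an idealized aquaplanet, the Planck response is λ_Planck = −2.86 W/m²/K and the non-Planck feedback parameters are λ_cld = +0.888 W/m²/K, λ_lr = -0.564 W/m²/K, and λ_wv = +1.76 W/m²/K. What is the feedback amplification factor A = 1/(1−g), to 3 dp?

3.686

Convert to gains: g_cld = 0.888/2.86 = 0.3105; g_lr = -0.564/2.86 = -0.1972; g_wv = 1.76/2.86 = 0.6154.
Total gain g = 0.7287.
A = 1/(1 − 0.7287) = 3.686.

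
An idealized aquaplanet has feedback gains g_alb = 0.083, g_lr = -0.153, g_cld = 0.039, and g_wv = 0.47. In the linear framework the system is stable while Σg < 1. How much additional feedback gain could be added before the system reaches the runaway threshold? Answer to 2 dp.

Current total gain = 0.083 − 0.153 + 0.039 + 0.47 = 0.439.
Margin to runaway = 1 − 0.439 = 0.56.

0.56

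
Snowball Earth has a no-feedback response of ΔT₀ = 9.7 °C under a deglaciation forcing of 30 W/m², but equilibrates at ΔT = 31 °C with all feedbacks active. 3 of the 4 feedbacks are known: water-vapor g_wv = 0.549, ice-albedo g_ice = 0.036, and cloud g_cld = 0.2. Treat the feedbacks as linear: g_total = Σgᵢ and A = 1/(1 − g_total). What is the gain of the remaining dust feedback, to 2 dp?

Amplification A = ΔT/ΔT₀ = 31/9.7 = 3.196.
Total gain g = 1 − 1/A = 1 − 1/3.196 = 0.6871.
Known gains sum to 0.549 + 0.036 + 0.2 = 0.785.
g_dust = 0.6871 − 0.785 = -0.10.

-0.10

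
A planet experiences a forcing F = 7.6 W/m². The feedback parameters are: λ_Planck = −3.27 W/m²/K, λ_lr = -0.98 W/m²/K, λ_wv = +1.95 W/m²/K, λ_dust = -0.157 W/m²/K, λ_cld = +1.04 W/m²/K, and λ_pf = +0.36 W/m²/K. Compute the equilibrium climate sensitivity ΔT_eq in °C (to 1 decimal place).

Net feedback parameter λ = (−3.27) + (-0.98) + (+1.95) + (-0.157) + (+1.04) + (+0.36) = -1.057 W/m²/K.
ΔT = −F/λ = −7.6/(-1.057) = 7.2 °C.

7.2 °C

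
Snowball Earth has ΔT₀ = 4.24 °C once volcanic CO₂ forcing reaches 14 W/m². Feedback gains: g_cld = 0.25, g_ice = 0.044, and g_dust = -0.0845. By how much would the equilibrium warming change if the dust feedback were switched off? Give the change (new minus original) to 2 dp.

Original: g = 0.2095, ΔT = 4.24/(1−0.2095) = 5.3637 °C.
Without dust: g' = 0.294, ΔT' = 4.24/(1−0.294) = 6.0057 °C.
Change = 6.0057 − 5.3637 = 0.64 °C.

0.64 °C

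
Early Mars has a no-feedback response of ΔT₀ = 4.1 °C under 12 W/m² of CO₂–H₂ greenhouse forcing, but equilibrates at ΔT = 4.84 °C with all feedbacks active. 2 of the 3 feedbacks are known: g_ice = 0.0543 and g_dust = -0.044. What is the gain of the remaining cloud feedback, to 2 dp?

0.14

Amplification A = ΔT/ΔT₀ = 4.84/4.1 = 1.18.
Total gain g = 1 − 1/A = 1 − 1/1.18 = 0.1525.
Known gains sum to 0.0543 − 0.044 = 0.0103.
g_cld = 0.1525 − 0.0103 = 0.14.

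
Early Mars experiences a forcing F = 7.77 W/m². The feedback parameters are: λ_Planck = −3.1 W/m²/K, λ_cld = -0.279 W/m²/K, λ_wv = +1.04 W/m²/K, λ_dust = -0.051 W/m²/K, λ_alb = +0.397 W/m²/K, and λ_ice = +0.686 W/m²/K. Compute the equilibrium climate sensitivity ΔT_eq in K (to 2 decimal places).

Net feedback parameter λ = (−3.1) + (-0.279) + (+1.04) + (-0.051) + (+0.397) + (+0.686) = -1.307 W/m²/K.
ΔT = −F/λ = −7.77/(-1.307) = 5.94 K.

5.94 K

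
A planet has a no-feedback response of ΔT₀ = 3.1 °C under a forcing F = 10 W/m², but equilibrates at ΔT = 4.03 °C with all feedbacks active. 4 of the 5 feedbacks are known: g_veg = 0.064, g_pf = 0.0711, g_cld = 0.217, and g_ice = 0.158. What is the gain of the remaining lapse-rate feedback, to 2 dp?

-0.28

Amplification A = ΔT/ΔT₀ = 4.03/3.1 = 1.3.
Total gain g = 1 − 1/A = 1 − 1/1.3 = 0.2308.
Known gains sum to 0.064 + 0.0711 + 0.217 + 0.158 = 0.5101.
g_lr = 0.2308 − 0.5101 = -0.28.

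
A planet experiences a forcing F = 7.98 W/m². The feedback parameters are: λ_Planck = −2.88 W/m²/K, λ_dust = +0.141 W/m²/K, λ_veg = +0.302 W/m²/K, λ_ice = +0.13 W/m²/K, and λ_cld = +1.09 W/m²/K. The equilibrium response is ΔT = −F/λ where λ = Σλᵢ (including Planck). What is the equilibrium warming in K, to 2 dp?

Net feedback parameter λ = (−2.88) + (+0.141) + (+0.302) + (+0.13) + (+1.09) = -1.217 W/m²/K.
ΔT = −F/λ = −7.98/(-1.217) = 6.56 K.

6.56 K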